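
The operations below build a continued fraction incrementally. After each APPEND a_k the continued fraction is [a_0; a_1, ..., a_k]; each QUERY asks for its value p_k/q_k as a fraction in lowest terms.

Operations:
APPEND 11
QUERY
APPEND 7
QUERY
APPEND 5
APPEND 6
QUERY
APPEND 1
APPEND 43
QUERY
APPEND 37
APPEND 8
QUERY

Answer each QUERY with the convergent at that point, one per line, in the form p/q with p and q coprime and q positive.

11/1
78/7
2484/223
126539/11360
37605163/3375992

APPEND 11: p_0 = 11·1 + 0 = 11, q_0 = 11·0 + 1 = 1 → 11/1
APPEND 7: p_1 = 7·11 + 1 = 78, q_1 = 7·1 + 0 = 7 → 78/7
APPEND 5: p_2 = 5·78 + 11 = 401, q_2 = 5·7 + 1 = 36 → 401/36
APPEND 6: p_3 = 6·401 + 78 = 2484, q_3 = 6·36 + 7 = 223 → 2484/223
APPEND 1: p_4 = 1·2484 + 401 = 2885, q_4 = 1·223 + 36 = 259 → 2885/259
APPEND 43: p_5 = 43·2885 + 2484 = 126539, q_5 = 43·259 + 223 = 11360 → 126539/11360
APPEND 37: p_6 = 37·126539 + 2885 = 4684828, q_6 = 37·11360 + 259 = 420579 → 4684828/420579
APPEND 8: p_7 = 8·4684828 + 126539 = 37605163, q_7 = 8·420579 + 11360 = 3375992 → 37605163/3375992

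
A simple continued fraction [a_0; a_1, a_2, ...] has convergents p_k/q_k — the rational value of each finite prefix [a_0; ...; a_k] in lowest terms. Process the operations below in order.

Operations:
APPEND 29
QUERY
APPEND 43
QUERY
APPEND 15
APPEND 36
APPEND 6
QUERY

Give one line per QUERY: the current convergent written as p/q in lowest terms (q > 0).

29/1
1248/43
4076021/140440

APPEND 29: p_0 = 29·1 + 0 = 29, q_0 = 29·0 + 1 = 1 → 29/1
APPEND 43: p_1 = 43·29 + 1 = 1248, q_1 = 43·1 + 0 = 43 → 1248/43
APPEND 15: p_2 = 15·1248 + 29 = 18749, q_2 = 15·43 + 1 = 646 → 18749/646
APPEND 36: p_3 = 36·18749 + 1248 = 676212, q_3 = 36·646 + 43 = 23299 → 676212/23299
APPEND 6: p_4 = 6·676212 + 18749 = 4076021, q_4 = 6·23299 + 646 = 140440 → 4076021/140440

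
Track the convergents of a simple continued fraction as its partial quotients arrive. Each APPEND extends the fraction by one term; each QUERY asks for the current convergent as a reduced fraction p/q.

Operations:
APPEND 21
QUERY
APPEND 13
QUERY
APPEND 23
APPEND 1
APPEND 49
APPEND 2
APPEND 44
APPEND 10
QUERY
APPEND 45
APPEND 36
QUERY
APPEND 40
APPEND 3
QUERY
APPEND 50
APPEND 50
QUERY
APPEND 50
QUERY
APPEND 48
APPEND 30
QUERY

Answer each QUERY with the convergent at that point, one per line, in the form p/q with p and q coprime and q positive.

21/1
274/13
296891069/14086237
482326834001/22884386917
58401716076032/2770916675347
147028015060189882/6975863143183347
7354340145276376377/348932619003697510
10602014989795064055717/503021179878623612320

APPEND 21: p_0 = 21·1 + 0 = 21, q_0 = 21·0 + 1 = 1 → 21/1
APPEND 13: p_1 = 13·21 + 1 = 274, q_1 = 13·1 + 0 = 13 → 274/13
APPEND 23: p_2 = 23·274 + 21 = 6323, q_2 = 23·13 + 1 = 300 → 6323/300
APPEND 1: p_3 = 1·6323 + 274 = 6597, q_3 = 1·300 + 13 = 313 → 6597/313
APPEND 49: p_4 = 49·6597 + 6323 = 329576, q_4 = 49·313 + 300 = 15637 → 329576/15637
APPEND 2: p_5 = 2·329576 + 6597 = 665749, q_5 = 2·15637 + 313 = 31587 → 665749/31587
APPEND 44: p_6 = 44·665749 + 329576 = 29622532, q_6 = 44·31587 + 15637 = 1405465 → 29622532/1405465
APPEND 10: p_7 = 10·29622532 + 665749 = 296891069, q_7 = 10·1405465 + 31587 = 14086237 → 296891069/14086237
APPEND 45: p_8 = 45·296891069 + 29622532 = 13389720637, q_8 = 45·14086237 + 1405465 = 635286130 → 13389720637/635286130
APPEND 36: p_9 = 36·13389720637 + 296891069 = 482326834001, q_9 = 36·635286130 + 14086237 = 22884386917 → 482326834001/22884386917
APPEND 40: p_10 = 40·482326834001 + 13389720637 = 19306463080677, q_10 = 40·22884386917 + 635286130 = 916010762810 → 19306463080677/916010762810
APPEND 3: p_11 = 3·19306463080677 + 482326834001 = 58401716076032, q_11 = 3·916010762810 + 22884386917 = 2770916675347 → 58401716076032/2770916675347
APPEND 50: p_12 = 50·58401716076032 + 19306463080677 = 2939392266882277, q_12 = 50·2770916675347 + 916010762810 = 139461844530160 → 2939392266882277/139461844530160
APPEND 50: p_13 = 50·2939392266882277 + 58401716076032 = 147028015060189882, q_13 = 50·139461844530160 + 2770916675347 = 6975863143183347 → 147028015060189882/6975863143183347
APPEND 50: p_14 = 50·147028015060189882 + 2939392266882277 = 7354340145276376377, q_14 = 50·6975863143183347 + 139461844530160 = 348932619003697510 → 7354340145276376377/348932619003697510
APPEND 48: p_15 = 48·7354340145276376377 + 147028015060189882 = 353155354988326255978, q_15 = 48·348932619003697510 + 6975863143183347 = 16755741575320663827 → 353155354988326255978/16755741575320663827
APPEND 30: p_16 = 30·353155354988326255978 + 7354340145276376377 = 10602014989795064055717, q_16 = 30·16755741575320663827 + 348932619003697510 = 503021179878623612320 → 10602014989795064055717/503021179878623612320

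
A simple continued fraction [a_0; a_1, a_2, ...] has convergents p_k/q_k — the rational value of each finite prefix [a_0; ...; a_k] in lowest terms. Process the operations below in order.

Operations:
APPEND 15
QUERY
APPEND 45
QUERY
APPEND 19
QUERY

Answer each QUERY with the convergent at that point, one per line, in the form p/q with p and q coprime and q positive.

APPEND 15: p_0 = 15·1 + 0 = 15, q_0 = 15·0 + 1 = 1 → 15/1
APPEND 45: p_1 = 45·15 + 1 = 676, q_1 = 45·1 + 0 = 45 → 676/45
APPEND 19: p_2 = 19·676 + 15 = 12859, q_2 = 19·45 + 1 = 856 → 12859/856

15/1
676/45
12859/856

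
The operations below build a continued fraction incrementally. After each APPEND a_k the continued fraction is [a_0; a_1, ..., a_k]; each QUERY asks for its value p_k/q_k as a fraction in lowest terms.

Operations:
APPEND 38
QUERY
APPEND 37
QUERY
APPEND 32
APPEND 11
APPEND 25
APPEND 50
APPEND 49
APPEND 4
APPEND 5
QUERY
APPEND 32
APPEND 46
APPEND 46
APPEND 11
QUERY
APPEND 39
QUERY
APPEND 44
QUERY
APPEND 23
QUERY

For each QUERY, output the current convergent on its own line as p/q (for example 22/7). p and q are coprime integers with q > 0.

APPEND 38: p_0 = 38·1 + 0 = 38, q_0 = 38·0 + 1 = 1 → 38/1
APPEND 37: p_1 = 37·38 + 1 = 1407, q_1 = 37·1 + 0 = 37 → 1407/37
APPEND 32: p_2 = 32·1407 + 38 = 45062, q_2 = 32·37 + 1 = 1185 → 45062/1185
APPEND 11: p_3 = 11·45062 + 1407 = 497089, q_3 = 11·1185 + 37 = 13072 → 497089/13072
APPEND 25: p_4 = 25·497089 + 45062 = 12472287, q_4 = 25·13072 + 1185 = 327985 → 12472287/327985
APPEND 50: p_5 = 50·12472287 + 497089 = 624111439, q_5 = 50·327985 + 13072 = 16412322 → 624111439/16412322
APPEND 49: p_6 = 49·624111439 + 12472287 = 30593932798, q_6 = 49·16412322 + 327985 = 804531763 → 30593932798/804531763
APPEND 4: p_7 = 4·30593932798 + 624111439 = 122999842631, q_7 = 4·804531763 + 16412322 = 3234539374 → 122999842631/3234539374
APPEND 5: p_8 = 5·122999842631 + 30593932798 = 645593145953, q_8 = 5·3234539374 + 804531763 = 16977228633 → 645593145953/16977228633
APPEND 32: p_9 = 32·645593145953 + 122999842631 = 20781980513127, q_9 = 32·16977228633 + 3234539374 = 546505855630 → 20781980513127/546505855630
APPEND 46: p_10 = 46·20781980513127 + 645593145953 = 956616696749795, q_10 = 46·546505855630 + 16977228633 = 25156246587613 → 956616696749795/25156246587613
APPEND 46: p_11 = 46·956616696749795 + 20781980513127 = 44025150031003697, q_11 = 46·25156246587613 + 546505855630 = 1157733848885828 → 44025150031003697/1157733848885828
APPEND 11: p_12 = 11·44025150031003697 + 956616696749795 = 485233267037790462, q_12 = 11·1157733848885828 + 25156246587613 = 12760228584331721 → 485233267037790462/12760228584331721
APPEND 39: p_13 = 39·485233267037790462 + 44025150031003697 = 18968122564504831715, q_13 = 39·12760228584331721 + 1157733848885828 = 498806648637822947 → 18968122564504831715/498806648637822947
APPEND 44: p_14 = 44·18968122564504831715 + 485233267037790462 = 835082626105250385922, q_14 = 44·498806648637822947 + 12760228584331721 = 21960252768648541389 → 835082626105250385922/21960252768648541389
APPEND 23: p_15 = 23·835082626105250385922 + 18968122564504831715 = 19225868522985263707921, q_15 = 23·21960252768648541389 + 498806648637822947 = 505584620327554274894 → 19225868522985263707921/505584620327554274894

38/1
1407/37
645593145953/16977228633
485233267037790462/12760228584331721
18968122564504831715/498806648637822947
835082626105250385922/21960252768648541389
19225868522985263707921/505584620327554274894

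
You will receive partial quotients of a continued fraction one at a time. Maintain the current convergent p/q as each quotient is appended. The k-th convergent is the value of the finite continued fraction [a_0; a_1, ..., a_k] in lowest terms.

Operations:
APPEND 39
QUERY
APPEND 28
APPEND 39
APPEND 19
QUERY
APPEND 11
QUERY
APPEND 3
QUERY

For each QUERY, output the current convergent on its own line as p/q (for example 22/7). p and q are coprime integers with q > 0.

39/1
811747/20795
8971883/229838
27727396/710309

APPEND 39: p_0 = 39·1 + 0 = 39, q_0 = 39·0 + 1 = 1 → 39/1
APPEND 28: p_1 = 28·39 + 1 = 1093, q_1 = 28·1 + 0 = 28 → 1093/28
APPEND 39: p_2 = 39·1093 + 39 = 42666, q_2 = 39·28 + 1 = 1093 → 42666/1093
APPEND 19: p_3 = 19·42666 + 1093 = 811747, q_3 = 19·1093 + 28 = 20795 → 811747/20795
APPEND 11: p_4 = 11·811747 + 42666 = 8971883, q_4 = 11·20795 + 1093 = 229838 → 8971883/229838
APPEND 3: p_5 = 3·8971883 + 811747 = 27727396, q_5 = 3·229838 + 20795 = 710309 → 27727396/710309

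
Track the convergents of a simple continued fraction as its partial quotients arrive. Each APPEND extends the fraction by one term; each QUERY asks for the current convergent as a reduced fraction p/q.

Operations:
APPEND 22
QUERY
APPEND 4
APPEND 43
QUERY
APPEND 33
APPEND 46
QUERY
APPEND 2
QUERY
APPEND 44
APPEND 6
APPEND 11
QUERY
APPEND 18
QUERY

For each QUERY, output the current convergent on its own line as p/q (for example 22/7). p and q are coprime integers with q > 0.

22/1
3849/173
5850725/262971
11828556/531655
35392695779/1590786202
640238195712/28776618037

APPEND 22: p_0 = 22·1 + 0 = 22, q_0 = 22·0 + 1 = 1 → 22/1
APPEND 4: p_1 = 4·22 + 1 = 89, q_1 = 4·1 + 0 = 4 → 89/4
APPEND 43: p_2 = 43·89 + 22 = 3849, q_2 = 43·4 + 1 = 173 → 3849/173
APPEND 33: p_3 = 33·3849 + 89 = 127106, q_3 = 33·173 + 4 = 5713 → 127106/5713
APPEND 46: p_4 = 46·127106 + 3849 = 5850725, q_4 = 46·5713 + 173 = 262971 → 5850725/262971
APPEND 2: p_5 = 2·5850725 + 127106 = 11828556, q_5 = 2·262971 + 5713 = 531655 → 11828556/531655
APPEND 44: p_6 = 44·11828556 + 5850725 = 526307189, q_6 = 44·531655 + 262971 = 23655791 → 526307189/23655791
APPEND 6: p_7 = 6·526307189 + 11828556 = 3169671690, q_7 = 6·23655791 + 531655 = 142466401 → 3169671690/142466401
APPEND 11: p_8 = 11·3169671690 + 526307189 = 35392695779, q_8 = 11·142466401 + 23655791 = 1590786202 → 35392695779/1590786202
APPEND 18: p_9 = 18·35392695779 + 3169671690 = 640238195712, q_9 = 18·1590786202 + 142466401 = 28776618037 → 640238195712/28776618037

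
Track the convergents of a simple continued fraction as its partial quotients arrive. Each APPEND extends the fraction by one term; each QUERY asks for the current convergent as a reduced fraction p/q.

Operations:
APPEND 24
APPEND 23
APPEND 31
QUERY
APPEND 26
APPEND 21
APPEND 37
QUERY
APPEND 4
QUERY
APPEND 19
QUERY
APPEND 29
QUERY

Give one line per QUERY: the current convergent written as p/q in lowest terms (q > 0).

17167/714
348319489/14487104
1402679918/58339457
26999237931/1122936787
784380579917/32623506280

APPEND 24: p_0 = 24·1 + 0 = 24, q_0 = 24·0 + 1 = 1 → 24/1
APPEND 23: p_1 = 23·24 + 1 = 553, q_1 = 23·1 + 0 = 23 → 553/23
APPEND 31: p_2 = 31·553 + 24 = 17167, q_2 = 31·23 + 1 = 714 → 17167/714
APPEND 26: p_3 = 26·17167 + 553 = 446895, q_3 = 26·714 + 23 = 18587 → 446895/18587
APPEND 21: p_4 = 21·446895 + 17167 = 9401962, q_4 = 21·18587 + 714 = 391041 → 9401962/391041
APPEND 37: p_5 = 37·9401962 + 446895 = 348319489, q_5 = 37·391041 + 18587 = 14487104 → 348319489/14487104
APPEND 4: p_6 = 4·348319489 + 9401962 = 1402679918, q_6 = 4·14487104 + 391041 = 58339457 → 1402679918/58339457
APPEND 19: p_7 = 19·1402679918 + 348319489 = 26999237931, q_7 = 19·58339457 + 14487104 = 1122936787 → 26999237931/1122936787
APPEND 29: p_8 = 29·26999237931 + 1402679918 = 784380579917, q_8 = 29·1122936787 + 58339457 = 32623506280 → 784380579917/32623506280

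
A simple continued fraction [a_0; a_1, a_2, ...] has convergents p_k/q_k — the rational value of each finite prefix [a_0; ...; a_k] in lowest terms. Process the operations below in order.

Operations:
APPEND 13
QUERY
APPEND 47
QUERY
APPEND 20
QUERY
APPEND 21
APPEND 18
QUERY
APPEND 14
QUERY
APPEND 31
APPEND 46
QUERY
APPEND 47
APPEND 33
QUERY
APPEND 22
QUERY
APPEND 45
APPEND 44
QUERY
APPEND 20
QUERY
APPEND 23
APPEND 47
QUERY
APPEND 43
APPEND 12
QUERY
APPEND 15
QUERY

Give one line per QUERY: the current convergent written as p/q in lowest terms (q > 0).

APPEND 13: p_0 = 13·1 + 0 = 13, q_0 = 13·0 + 1 = 1 → 13/1
APPEND 47: p_1 = 47·13 + 1 = 612, q_1 = 47·1 + 0 = 47 → 612/47
APPEND 20: p_2 = 20·612 + 13 = 12253, q_2 = 20·47 + 1 = 941 → 12253/941
APPEND 21: p_3 = 21·12253 + 612 = 257925, q_3 = 21·941 + 47 = 19808 → 257925/19808
APPEND 18: p_4 = 18·257925 + 12253 = 4654903, q_4 = 18·19808 + 941 = 357485 → 4654903/357485
APPEND 14: p_5 = 14·4654903 + 257925 = 65426567, q_5 = 14·357485 + 19808 = 5024598 → 65426567/5024598
APPEND 31: p_6 = 31·65426567 + 4654903 = 2032878480, q_6 = 31·5024598 + 357485 = 156120023 → 2032878480/156120023
APPEND 46: p_7 = 46·2032878480 + 65426567 = 93577836647, q_7 = 46·156120023 + 5024598 = 7186545656 → 93577836647/7186545656
APPEND 47: p_8 = 47·93577836647 + 2032878480 = 4400191200889, q_8 = 47·7186545656 + 156120023 = 337923765855 → 4400191200889/337923765855
APPEND 33: p_9 = 33·4400191200889 + 93577836647 = 145299887465984, q_9 = 33·337923765855 + 7186545656 = 11158670818871 → 145299887465984/11158670818871
APPEND 22: p_10 = 22·145299887465984 + 4400191200889 = 3200997715452537, q_10 = 22·11158670818871 + 337923765855 = 245828681781017 → 3200997715452537/245828681781017
APPEND 45: p_11 = 45·3200997715452537 + 145299887465984 = 144190197082830149, q_11 = 45·245828681781017 + 11158670818871 = 11073449350964636 → 144190197082830149/11073449350964636
APPEND 44: p_12 = 44·144190197082830149 + 3200997715452537 = 6347569669359979093, q_12 = 44·11073449350964636 + 245828681781017 = 487477600124225001 → 6347569669359979093/487477600124225001
APPEND 20: p_13 = 20·6347569669359979093 + 144190197082830149 = 127095583584282412009, q_13 = 20·487477600124225001 + 11073449350964636 = 9760625451835464656 → 127095583584282412009/9760625451835464656
APPEND 23: p_14 = 23·127095583584282412009 + 6347569669359979093 = 2929545992107855455300, q_14 = 23·9760625451835464656 + 487477600124225001 = 224981862992339912089 → 2929545992107855455300/224981862992339912089
APPEND 47: p_15 = 47·2929545992107855455300 + 127095583584282412009 = 137815757212653488811109, q_15 = 47·224981862992339912089 + 9760625451835464656 = 10583908186091811332839 → 137815757212653488811109/10583908186091811332839
APPEND 43: p_16 = 43·137815757212653488811109 + 2929545992107855455300 = 5929007106136207874332987, q_16 = 43·10583908186091811332839 + 224981862992339912089 = 455333033864940227224166 → 5929007106136207874332987/455333033864940227224166
APPEND 12: p_17 = 12·5929007106136207874332987 + 137815757212653488811109 = 71285901030847147980806953, q_17 = 12·455333033864940227224166 + 10583908186091811332839 = 5474580314565374538022831 → 71285901030847147980806953/5474580314565374538022831
APPEND 15: p_18 = 15·71285901030847147980806953 + 5929007106136207874332987 = 1075217522568843427586437282, q_18 = 15·5474580314565374538022831 + 455333033864940227224166 = 82574037752345558297566631 → 1075217522568843427586437282/82574037752345558297566631

13/1
612/47
12253/941
4654903/357485
65426567/5024598
93577836647/7186545656
145299887465984/11158670818871
3200997715452537/245828681781017
6347569669359979093/487477600124225001
127095583584282412009/9760625451835464656
137815757212653488811109/10583908186091811332839
71285901030847147980806953/5474580314565374538022831
1075217522568843427586437282/82574037752345558297566631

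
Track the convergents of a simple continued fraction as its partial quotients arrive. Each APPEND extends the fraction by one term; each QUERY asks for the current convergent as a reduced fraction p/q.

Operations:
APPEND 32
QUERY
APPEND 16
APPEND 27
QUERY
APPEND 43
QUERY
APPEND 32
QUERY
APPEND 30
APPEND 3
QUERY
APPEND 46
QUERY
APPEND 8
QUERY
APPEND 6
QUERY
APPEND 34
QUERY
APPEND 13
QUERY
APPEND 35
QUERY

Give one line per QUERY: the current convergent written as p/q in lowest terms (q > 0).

32/1
13883/433
597482/18635
19133307/596753
1742923383/54360428
80749072310/2518500913
647735501863/20202367732
3967162083488/123732707305
135531246340455/4227114416102
1765873364509403/55076220116631
61941099004169560/1931894818498187

APPEND 32: p_0 = 32·1 + 0 = 32, q_0 = 32·0 + 1 = 1 → 32/1
APPEND 16: p_1 = 16·32 + 1 = 513, q_1 = 16·1 + 0 = 16 → 513/16
APPEND 27: p_2 = 27·513 + 32 = 13883, q_2 = 27·16 + 1 = 433 → 13883/433
APPEND 43: p_3 = 43·13883 + 513 = 597482, q_3 = 43·433 + 16 = 18635 → 597482/18635
APPEND 32: p_4 = 32·597482 + 13883 = 19133307, q_4 = 32·18635 + 433 = 596753 → 19133307/596753
APPEND 30: p_5 = 30·19133307 + 597482 = 574596692, q_5 = 30·596753 + 18635 = 17921225 → 574596692/17921225
APPEND 3: p_6 = 3·574596692 + 19133307 = 1742923383, q_6 = 3·17921225 + 596753 = 54360428 → 1742923383/54360428
APPEND 46: p_7 = 46·1742923383 + 574596692 = 80749072310, q_7 = 46·54360428 + 17921225 = 2518500913 → 80749072310/2518500913
APPEND 8: p_8 = 8·80749072310 + 1742923383 = 647735501863, q_8 = 8·2518500913 + 54360428 = 20202367732 → 647735501863/20202367732
APPEND 6: p_9 = 6·647735501863 + 80749072310 = 3967162083488, q_9 = 6·20202367732 + 2518500913 = 123732707305 → 3967162083488/123732707305
APPEND 34: p_10 = 34·3967162083488 + 647735501863 = 135531246340455, q_10 = 34·123732707305 + 20202367732 = 4227114416102 → 135531246340455/4227114416102
APPEND 13: p_11 = 13·135531246340455 + 3967162083488 = 1765873364509403, q_11 = 13·4227114416102 + 123732707305 = 55076220116631 → 1765873364509403/55076220116631
APPEND 35: p_12 = 35·1765873364509403 + 135531246340455 = 61941099004169560, q_12 = 35·55076220116631 + 4227114416102 = 1931894818498187 → 61941099004169560/1931894818498187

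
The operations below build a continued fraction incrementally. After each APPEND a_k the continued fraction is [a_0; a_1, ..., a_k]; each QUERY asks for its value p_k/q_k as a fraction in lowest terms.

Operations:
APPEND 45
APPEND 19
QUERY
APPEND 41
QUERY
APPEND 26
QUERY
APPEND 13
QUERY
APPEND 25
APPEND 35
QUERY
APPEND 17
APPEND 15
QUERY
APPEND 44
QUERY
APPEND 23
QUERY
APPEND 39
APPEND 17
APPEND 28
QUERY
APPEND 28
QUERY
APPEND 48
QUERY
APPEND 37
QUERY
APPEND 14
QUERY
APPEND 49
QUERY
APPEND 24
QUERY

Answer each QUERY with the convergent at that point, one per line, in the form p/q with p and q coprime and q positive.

APPEND 45: p_0 = 45·1 + 0 = 45, q_0 = 45·0 + 1 = 1 → 45/1
APPEND 19: p_1 = 19·45 + 1 = 856, q_1 = 19·1 + 0 = 19 → 856/19
APPEND 41: p_2 = 41·856 + 45 = 35141, q_2 = 41·19 + 1 = 780 → 35141/780
APPEND 26: p_3 = 26·35141 + 856 = 914522, q_3 = 26·780 + 19 = 20299 → 914522/20299
APPEND 13: p_4 = 13·914522 + 35141 = 11923927, q_4 = 13·20299 + 780 = 264667 → 11923927/264667
APPEND 25: p_5 = 25·11923927 + 914522 = 299012697, q_5 = 25·264667 + 20299 = 6636974 → 299012697/6636974
APPEND 35: p_6 = 35·299012697 + 11923927 = 10477368322, q_6 = 35·6636974 + 264667 = 232558757 → 10477368322/232558757
APPEND 17: p_7 = 17·10477368322 + 299012697 = 178414274171, q_7 = 17·232558757 + 6636974 = 3960135843 → 178414274171/3960135843
APPEND 15: p_8 = 15·178414274171 + 10477368322 = 2686691480887, q_8 = 15·3960135843 + 232558757 = 59634596402 → 2686691480887/59634596402
APPEND 44: p_9 = 44·2686691480887 + 178414274171 = 118392839433199, q_9 = 44·59634596402 + 3960135843 = 2627882377531 → 118392839433199/2627882377531
APPEND 23: p_10 = 23·118392839433199 + 2686691480887 = 2725721998444464, q_10 = 23·2627882377531 + 59634596402 = 60500929279615 → 2725721998444464/60500929279615
APPEND 39: p_11 = 39·2725721998444464 + 118392839433199 = 106421550778767295, q_11 = 39·60500929279615 + 2627882377531 = 2362164124282516 → 106421550778767295/2362164124282516
APPEND 17: p_12 = 17·106421550778767295 + 2725721998444464 = 1811892085237488479, q_12 = 17·2362164124282516 + 60500929279615 = 40217291042082387 → 1811892085237488479/40217291042082387
APPEND 28: p_13 = 28·1811892085237488479 + 106421550778767295 = 50839399937428444707, q_13 = 28·40217291042082387 + 2362164124282516 = 1128446313302589352 → 50839399937428444707/1128446313302589352
APPEND 28: p_14 = 28·50839399937428444707 + 1811892085237488479 = 1425315090333233940275, q_14 = 28·1128446313302589352 + 40217291042082387 = 31636714063514584243 → 1425315090333233940275/31636714063514584243
APPEND 48: p_15 = 48·1425315090333233940275 + 50839399937428444707 = 68465963735932657577907, q_15 = 48·31636714063514584243 + 1128446313302589352 = 1519690721362002633016 → 68465963735932657577907/1519690721362002633016
APPEND 37: p_16 = 37·68465963735932657577907 + 1425315090333233940275 = 2534665973319841564322834, q_16 = 37·1519690721362002633016 + 31636714063514584243 = 56260193404457612005835 → 2534665973319841564322834/56260193404457612005835
APPEND 14: p_17 = 14·2534665973319841564322834 + 68465963735932657577907 = 35553789590213714558097583, q_17 = 14·56260193404457612005835 + 1519690721362002633016 = 789162398383768570714706 → 35553789590213714558097583/789162398383768570714706
APPEND 49: p_18 = 49·35553789590213714558097583 + 2534665973319841564322834 = 1744670355893791854911104401, q_18 = 49·789162398383768570714706 + 56260193404457612005835 = 38725217714209117577026429 → 1744670355893791854911104401/38725217714209117577026429
APPEND 24: p_19 = 24·1744670355893791854911104401 + 35553789590213714558097583 = 41907642331041218232424603207, q_19 = 24·38725217714209117577026429 + 789162398383768570714706 = 930194387539402590419349002 → 41907642331041218232424603207/930194387539402590419349002

856/19
35141/780
914522/20299
11923927/264667
10477368322/232558757
2686691480887/59634596402
118392839433199/2627882377531
2725721998444464/60500929279615
50839399937428444707/1128446313302589352
1425315090333233940275/31636714063514584243
68465963735932657577907/1519690721362002633016
2534665973319841564322834/56260193404457612005835
35553789590213714558097583/789162398383768570714706
1744670355893791854911104401/38725217714209117577026429
41907642331041218232424603207/930194387539402590419349002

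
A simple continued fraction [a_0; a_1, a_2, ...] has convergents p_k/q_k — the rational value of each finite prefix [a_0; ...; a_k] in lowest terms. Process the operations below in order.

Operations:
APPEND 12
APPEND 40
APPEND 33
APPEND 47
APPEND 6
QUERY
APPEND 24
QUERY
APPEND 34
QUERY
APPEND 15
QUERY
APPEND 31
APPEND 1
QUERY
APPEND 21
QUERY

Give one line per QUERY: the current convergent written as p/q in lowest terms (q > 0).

4498341/374083
108707260/9040119
3700545181/307738129
55616884975/4625112054
1783440864381/148311323857
39180082131407/3258224012800

APPEND 12: p_0 = 12·1 + 0 = 12, q_0 = 12·0 + 1 = 1 → 12/1
APPEND 40: p_1 = 40·12 + 1 = 481, q_1 = 40·1 + 0 = 40 → 481/40
APPEND 33: p_2 = 33·481 + 12 = 15885, q_2 = 33·40 + 1 = 1321 → 15885/1321
APPEND 47: p_3 = 47·15885 + 481 = 747076, q_3 = 47·1321 + 40 = 62127 → 747076/62127
APPEND 6: p_4 = 6·747076 + 15885 = 4498341, q_4 = 6·62127 + 1321 = 374083 → 4498341/374083
APPEND 24: p_5 = 24·4498341 + 747076 = 108707260, q_5 = 24·374083 + 62127 = 9040119 → 108707260/9040119
APPEND 34: p_6 = 34·108707260 + 4498341 = 3700545181, q_6 = 34·9040119 + 374083 = 307738129 → 3700545181/307738129
APPEND 15: p_7 = 15·3700545181 + 108707260 = 55616884975, q_7 = 15·307738129 + 9040119 = 4625112054 → 55616884975/4625112054
APPEND 31: p_8 = 31·55616884975 + 3700545181 = 1727823979406, q_8 = 31·4625112054 + 307738129 = 143686211803 → 1727823979406/143686211803
APPEND 1: p_9 = 1·1727823979406 + 55616884975 = 1783440864381, q_9 = 1·143686211803 + 4625112054 = 148311323857 → 1783440864381/148311323857
APPEND 21: p_10 = 21·1783440864381 + 1727823979406 = 39180082131407, q_10 = 21·148311323857 + 143686211803 = 3258224012800 → 39180082131407/3258224012800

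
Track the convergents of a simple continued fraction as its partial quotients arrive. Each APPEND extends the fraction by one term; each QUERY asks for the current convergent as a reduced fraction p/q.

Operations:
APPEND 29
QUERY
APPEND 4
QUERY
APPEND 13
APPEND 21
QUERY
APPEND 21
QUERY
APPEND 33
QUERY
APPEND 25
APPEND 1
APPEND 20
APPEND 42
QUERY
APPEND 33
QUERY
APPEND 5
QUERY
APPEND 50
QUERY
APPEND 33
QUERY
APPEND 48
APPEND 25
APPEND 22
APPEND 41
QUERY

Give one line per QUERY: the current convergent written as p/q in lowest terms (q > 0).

APPEND 29: p_0 = 29·1 + 0 = 29, q_0 = 29·0 + 1 = 1 → 29/1
APPEND 4: p_1 = 4·29 + 1 = 117, q_1 = 4·1 + 0 = 4 → 117/4
APPEND 13: p_2 = 13·117 + 29 = 1550, q_2 = 13·4 + 1 = 53 → 1550/53
APPEND 21: p_3 = 21·1550 + 117 = 32667, q_3 = 21·53 + 4 = 1117 → 32667/1117
APPEND 21: p_4 = 21·32667 + 1550 = 687557, q_4 = 21·1117 + 53 = 23510 → 687557/23510
APPEND 33: p_5 = 33·687557 + 32667 = 22722048, q_5 = 33·23510 + 1117 = 776947 → 22722048/776947
APPEND 25: p_6 = 25·22722048 + 687557 = 568738757, q_6 = 25·776947 + 23510 = 19447185 → 568738757/19447185
APPEND 1: p_7 = 1·568738757 + 22722048 = 591460805, q_7 = 1·19447185 + 776947 = 20224132 → 591460805/20224132
APPEND 20: p_8 = 20·591460805 + 568738757 = 12397954857, q_8 = 20·20224132 + 19447185 = 423929825 → 12397954857/423929825
APPEND 42: p_9 = 42·12397954857 + 591460805 = 521305564799, q_9 = 42·423929825 + 20224132 = 17825276782 → 521305564799/17825276782
APPEND 33: p_10 = 33·521305564799 + 12397954857 = 17215481593224, q_10 = 33·17825276782 + 423929825 = 588658063631 → 17215481593224/588658063631
APPEND 5: p_11 = 5·17215481593224 + 521305564799 = 86598713530919, q_11 = 5·588658063631 + 17825276782 = 2961115594937 → 86598713530919/2961115594937
APPEND 50: p_12 = 50·86598713530919 + 17215481593224 = 4347151158139174, q_12 = 50·2961115594937 + 588658063631 = 148644437810481 → 4347151158139174/148644437810481
APPEND 33: p_13 = 33·4347151158139174 + 86598713530919 = 143542586932123661, q_13 = 33·148644437810481 + 2961115594937 = 4908227563340810 → 143542586932123661/4908227563340810
APPEND 48: p_14 = 48·143542586932123661 + 4347151158139174 = 6894391323900074902, q_14 = 48·4908227563340810 + 148644437810481 = 235743567478169361 → 6894391323900074902/235743567478169361
APPEND 25: p_15 = 25·6894391323900074902 + 143542586932123661 = 172503325684433996211, q_15 = 25·235743567478169361 + 4908227563340810 = 5898497414517574835 → 172503325684433996211/5898497414517574835
APPEND 22: p_16 = 22·172503325684433996211 + 6894391323900074902 = 3801967556381447991544, q_16 = 22·5898497414517574835 + 235743567478169361 = 130002686686864815731 → 3801967556381447991544/130002686686864815731
APPEND 41: p_17 = 41·3801967556381447991544 + 172503325684433996211 = 156053173137323801649515, q_17 = 41·130002686686864815731 + 5898497414517574835 = 5336008651575975019806 → 156053173137323801649515/5336008651575975019806

29/1
117/4
32667/1117
687557/23510
22722048/776947
521305564799/17825276782
17215481593224/588658063631
86598713530919/2961115594937
4347151158139174/148644437810481
143542586932123661/4908227563340810
156053173137323801649515/5336008651575975019806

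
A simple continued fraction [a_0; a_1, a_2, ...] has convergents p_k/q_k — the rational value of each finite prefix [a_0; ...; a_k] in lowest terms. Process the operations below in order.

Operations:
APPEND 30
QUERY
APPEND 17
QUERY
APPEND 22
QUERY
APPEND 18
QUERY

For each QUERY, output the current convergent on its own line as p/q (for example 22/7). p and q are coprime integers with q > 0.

30/1
511/17
11272/375
203407/6767

APPEND 30: p_0 = 30·1 + 0 = 30, q_0 = 30·0 + 1 = 1 → 30/1
APPEND 17: p_1 = 17·30 + 1 = 511, q_1 = 17·1 + 0 = 17 → 511/17
APPEND 22: p_2 = 22·511 + 30 = 11272, q_2 = 22·17 + 1 = 375 → 11272/375
APPEND 18: p_3 = 18·11272 + 511 = 203407, q_3 = 18·375 + 17 = 6767 → 203407/6767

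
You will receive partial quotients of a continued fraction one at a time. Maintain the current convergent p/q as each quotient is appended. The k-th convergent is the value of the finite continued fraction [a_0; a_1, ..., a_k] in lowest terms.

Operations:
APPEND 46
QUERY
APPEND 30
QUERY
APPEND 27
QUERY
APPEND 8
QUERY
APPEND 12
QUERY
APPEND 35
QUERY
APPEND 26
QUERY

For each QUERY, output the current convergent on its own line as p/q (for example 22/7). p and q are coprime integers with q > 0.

APPEND 46: p_0 = 46·1 + 0 = 46, q_0 = 46·0 + 1 = 1 → 46/1
APPEND 30: p_1 = 30·46 + 1 = 1381, q_1 = 30·1 + 0 = 30 → 1381/30
APPEND 27: p_2 = 27·1381 + 46 = 37333, q_2 = 27·30 + 1 = 811 → 37333/811
APPEND 8: p_3 = 8·37333 + 1381 = 300045, q_3 = 8·811 + 30 = 6518 → 300045/6518
APPEND 12: p_4 = 12·300045 + 37333 = 3637873, q_4 = 12·6518 + 811 = 79027 → 3637873/79027
APPEND 35: p_5 = 35·3637873 + 300045 = 127625600, q_5 = 35·79027 + 6518 = 2772463 → 127625600/2772463
APPEND 26: p_6 = 26·127625600 + 3637873 = 3321903473, q_6 = 26·2772463 + 79027 = 72163065 → 3321903473/72163065

46/1
1381/30
37333/811
300045/6518
3637873/79027
127625600/2772463
3321903473/72163065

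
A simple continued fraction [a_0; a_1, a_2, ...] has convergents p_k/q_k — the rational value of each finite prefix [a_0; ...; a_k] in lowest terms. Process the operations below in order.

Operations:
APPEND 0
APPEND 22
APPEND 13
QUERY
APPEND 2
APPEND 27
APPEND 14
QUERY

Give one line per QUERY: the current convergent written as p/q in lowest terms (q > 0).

13/287
10415/229902

APPEND 0: p_0 = 0·1 + 0 = 0, q_0 = 0·0 + 1 = 1 → 0/1
APPEND 22: p_1 = 22·0 + 1 = 1, q_1 = 22·1 + 0 = 22 → 1/22
APPEND 13: p_2 = 13·1 + 0 = 13, q_2 = 13·22 + 1 = 287 → 13/287
APPEND 2: p_3 = 2·13 + 1 = 27, q_3 = 2·287 + 22 = 596 → 27/596
APPEND 27: p_4 = 27·27 + 13 = 742, q_4 = 27·596 + 287 = 16379 → 742/16379
APPEND 14: p_5 = 14·742 + 27 = 10415, q_5 = 14·16379 + 596 = 229902 → 10415/229902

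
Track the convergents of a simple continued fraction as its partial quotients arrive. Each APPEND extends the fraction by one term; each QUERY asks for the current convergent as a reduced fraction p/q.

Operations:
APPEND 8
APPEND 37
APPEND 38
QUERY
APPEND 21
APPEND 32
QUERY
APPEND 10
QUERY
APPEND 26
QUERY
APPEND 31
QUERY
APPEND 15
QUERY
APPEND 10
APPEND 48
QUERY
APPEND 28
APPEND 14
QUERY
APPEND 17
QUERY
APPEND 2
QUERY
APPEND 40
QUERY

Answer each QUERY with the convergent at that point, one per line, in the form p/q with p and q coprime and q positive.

11294/1407
7610366/948095
76341131/9510534
1992479772/248221979
61843214063/7704391883
929640690717/115814100224
450125646509901/56076393018128
177030394580088355/22054344291642026
3022129584213900496/376495157807816149
6221289563007889347/775044659907274324
251873712104529474376/31378281554098789109

APPEND 8: p_0 = 8·1 + 0 = 8, q_0 = 8·0 + 1 = 1 → 8/1
APPEND 37: p_1 = 37·8 + 1 = 297, q_1 = 37·1 + 0 = 37 → 297/37
APPEND 38: p_2 = 38·297 + 8 = 11294, q_2 = 38·37 + 1 = 1407 → 11294/1407
APPEND 21: p_3 = 21·11294 + 297 = 237471, q_3 = 21·1407 + 37 = 29584 → 237471/29584
APPEND 32: p_4 = 32·237471 + 11294 = 7610366, q_4 = 32·29584 + 1407 = 948095 → 7610366/948095
APPEND 10: p_5 = 10·7610366 + 237471 = 76341131, q_5 = 10·948095 + 29584 = 9510534 → 76341131/9510534
APPEND 26: p_6 = 26·76341131 + 7610366 = 1992479772, q_6 = 26·9510534 + 948095 = 248221979 → 1992479772/248221979
APPEND 31: p_7 = 31·1992479772 + 76341131 = 61843214063, q_7 = 31·248221979 + 9510534 = 7704391883 → 61843214063/7704391883
APPEND 15: p_8 = 15·61843214063 + 1992479772 = 929640690717, q_8 = 15·7704391883 + 248221979 = 115814100224 → 929640690717/115814100224
APPEND 10: p_9 = 10·929640690717 + 61843214063 = 9358250121233, q_9 = 10·115814100224 + 7704391883 = 1165845394123 → 9358250121233/1165845394123
APPEND 48: p_10 = 48·9358250121233 + 929640690717 = 450125646509901, q_10 = 48·1165845394123 + 115814100224 = 56076393018128 → 450125646509901/56076393018128
APPEND 28: p_11 = 28·450125646509901 + 9358250121233 = 12612876352398461, q_11 = 28·56076393018128 + 1165845394123 = 1571304849901707 → 12612876352398461/1571304849901707
APPEND 14: p_12 = 14·12612876352398461 + 450125646509901 = 177030394580088355, q_12 = 14·1571304849901707 + 56076393018128 = 22054344291642026 → 177030394580088355/22054344291642026
APPEND 17: p_13 = 17·177030394580088355 + 12612876352398461 = 3022129584213900496, q_13 = 17·22054344291642026 + 1571304849901707 = 376495157807816149 → 3022129584213900496/376495157807816149
APPEND 2: p_14 = 2·3022129584213900496 + 177030394580088355 = 6221289563007889347, q_14 = 2·376495157807816149 + 22054344291642026 = 775044659907274324 → 6221289563007889347/775044659907274324
APPEND 40: p_15 = 40·6221289563007889347 + 3022129584213900496 = 251873712104529474376, q_15 = 40·775044659907274324 + 376495157807816149 = 31378281554098789109 → 251873712104529474376/31378281554098789109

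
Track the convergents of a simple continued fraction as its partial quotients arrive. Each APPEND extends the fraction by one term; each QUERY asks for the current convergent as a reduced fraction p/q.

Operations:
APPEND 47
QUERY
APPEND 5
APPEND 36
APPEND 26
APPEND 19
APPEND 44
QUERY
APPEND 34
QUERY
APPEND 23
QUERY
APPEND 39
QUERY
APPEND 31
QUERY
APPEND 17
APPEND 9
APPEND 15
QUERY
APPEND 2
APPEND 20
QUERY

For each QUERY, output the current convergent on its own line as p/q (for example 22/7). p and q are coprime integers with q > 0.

47/1
186486190/3951071
6344763729/134426104
146116051957/3095751463
5704870790052/120868733161
176997110543569/3750026479454
412648138662332135/8742749765399354
17464751662372019415/370024578310060814

APPEND 47: p_0 = 47·1 + 0 = 47, q_0 = 47·0 + 1 = 1 → 47/1
APPEND 5: p_1 = 5·47 + 1 = 236, q_1 = 5·1 + 0 = 5 → 236/5
APPEND 36: p_2 = 36·236 + 47 = 8543, q_2 = 36·5 + 1 = 181 → 8543/181
APPEND 26: p_3 = 26·8543 + 236 = 222354, q_3 = 26·181 + 5 = 4711 → 222354/4711
APPEND 19: p_4 = 19·222354 + 8543 = 4233269, q_4 = 19·4711 + 181 = 89690 → 4233269/89690
APPEND 44: p_5 = 44·4233269 + 222354 = 186486190, q_5 = 44·89690 + 4711 = 3951071 → 186486190/3951071
APPEND 34: p_6 = 34·186486190 + 4233269 = 6344763729, q_6 = 34·3951071 + 89690 = 134426104 → 6344763729/134426104
APPEND 23: p_7 = 23·6344763729 + 186486190 = 146116051957, q_7 = 23·134426104 + 3951071 = 3095751463 → 146116051957/3095751463
APPEND 39: p_8 = 39·146116051957 + 6344763729 = 5704870790052, q_8 = 39·3095751463 + 134426104 = 120868733161 → 5704870790052/120868733161
APPEND 31: p_9 = 31·5704870790052 + 146116051957 = 176997110543569, q_9 = 31·120868733161 + 3095751463 = 3750026479454 → 176997110543569/3750026479454
APPEND 17: p_10 = 17·176997110543569 + 5704870790052 = 3014655750030725, q_10 = 17·3750026479454 + 120868733161 = 63871318883879 → 3014655750030725/63871318883879
APPEND 9: p_11 = 9·3014655750030725 + 176997110543569 = 27308898860820094, q_11 = 9·63871318883879 + 3750026479454 = 578591896434365 → 27308898860820094/578591896434365
APPEND 15: p_12 = 15·27308898860820094 + 3014655750030725 = 412648138662332135, q_12 = 15·578591896434365 + 63871318883879 = 8742749765399354 → 412648138662332135/8742749765399354
APPEND 2: p_13 = 2·412648138662332135 + 27308898860820094 = 852605176185484364, q_13 = 2·8742749765399354 + 578591896434365 = 18064091427233073 → 852605176185484364/18064091427233073
APPEND 20: p_14 = 20·852605176185484364 + 412648138662332135 = 17464751662372019415, q_14 = 20·18064091427233073 + 8742749765399354 = 370024578310060814 → 17464751662372019415/370024578310060814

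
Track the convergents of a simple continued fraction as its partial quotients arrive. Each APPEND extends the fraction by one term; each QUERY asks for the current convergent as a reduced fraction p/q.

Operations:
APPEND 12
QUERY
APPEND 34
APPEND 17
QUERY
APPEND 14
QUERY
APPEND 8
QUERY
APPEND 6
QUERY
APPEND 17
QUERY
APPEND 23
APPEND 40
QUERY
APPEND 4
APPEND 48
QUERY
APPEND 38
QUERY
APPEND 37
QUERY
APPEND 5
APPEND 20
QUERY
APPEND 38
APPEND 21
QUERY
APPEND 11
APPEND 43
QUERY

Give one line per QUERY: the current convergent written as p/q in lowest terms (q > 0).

APPEND 12: p_0 = 12·1 + 0 = 12, q_0 = 12·0 + 1 = 1 → 12/1
APPEND 34: p_1 = 34·12 + 1 = 409, q_1 = 34·1 + 0 = 34 → 409/34
APPEND 17: p_2 = 17·409 + 12 = 6965, q_2 = 17·34 + 1 = 579 → 6965/579
APPEND 14: p_3 = 14·6965 + 409 = 97919, q_3 = 14·579 + 34 = 8140 → 97919/8140
APPEND 8: p_4 = 8·97919 + 6965 = 790317, q_4 = 8·8140 + 579 = 65699 → 790317/65699
APPEND 6: p_5 = 6·790317 + 97919 = 4839821, q_5 = 6·65699 + 8140 = 402334 → 4839821/402334
APPEND 17: p_6 = 17·4839821 + 790317 = 83067274, q_6 = 17·402334 + 65699 = 6905377 → 83067274/6905377
APPEND 23: p_7 = 23·83067274 + 4839821 = 1915387123, q_7 = 23·6905377 + 402334 = 159226005 → 1915387123/159226005
APPEND 40: p_8 = 40·1915387123 + 83067274 = 76698552194, q_8 = 40·159226005 + 6905377 = 6375945577 → 76698552194/6375945577
APPEND 4: p_9 = 4·76698552194 + 1915387123 = 308709595899, q_9 = 4·6375945577 + 159226005 = 25663008313 → 308709595899/25663008313
APPEND 48: p_10 = 48·308709595899 + 76698552194 = 14894759155346, q_10 = 48·25663008313 + 6375945577 = 1238200344601 → 14894759155346/1238200344601
APPEND 38: p_11 = 38·14894759155346 + 308709595899 = 566309557499047, q_11 = 38·1238200344601 + 25663008313 = 47077276103151 → 566309557499047/47077276103151
APPEND 37: p_12 = 37·566309557499047 + 14894759155346 = 20968348386620085, q_12 = 37·47077276103151 + 1238200344601 = 1743097416161188 → 20968348386620085/1743097416161188
APPEND 5: p_13 = 5·20968348386620085 + 566309557499047 = 105408051490599472, q_13 = 5·1743097416161188 + 47077276103151 = 8762564356909091 → 105408051490599472/8762564356909091
APPEND 20: p_14 = 20·105408051490599472 + 20968348386620085 = 2129129378198609525, q_14 = 20·8762564356909091 + 1743097416161188 = 176994384554343008 → 2129129378198609525/176994384554343008
APPEND 38: p_15 = 38·2129129378198609525 + 105408051490599472 = 81012324423037761422, q_15 = 38·176994384554343008 + 8762564356909091 = 6734549177421943395 → 81012324423037761422/6734549177421943395
APPEND 21: p_16 = 21·81012324423037761422 + 2129129378198609525 = 1703387942261991599387, q_16 = 21·6734549177421943395 + 176994384554343008 = 141602527110415154303 → 1703387942261991599387/141602527110415154303
APPEND 11: p_17 = 11·1703387942261991599387 + 81012324423037761422 = 18818279689304945354679, q_17 = 11·141602527110415154303 + 6734549177421943395 = 1564362347391988640728 → 18818279689304945354679/1564362347391988640728
APPEND 43: p_18 = 43·18818279689304945354679 + 1703387942261991599387 = 810889414582374641850584, q_18 = 43·1564362347391988640728 + 141602527110415154303 = 67409183464965926705607 → 810889414582374641850584/67409183464965926705607

12/1
6965/579
97919/8140
790317/65699
4839821/402334
83067274/6905377
76698552194/6375945577
14894759155346/1238200344601
566309557499047/47077276103151
20968348386620085/1743097416161188
2129129378198609525/176994384554343008
1703387942261991599387/141602527110415154303
810889414582374641850584/67409183464965926705607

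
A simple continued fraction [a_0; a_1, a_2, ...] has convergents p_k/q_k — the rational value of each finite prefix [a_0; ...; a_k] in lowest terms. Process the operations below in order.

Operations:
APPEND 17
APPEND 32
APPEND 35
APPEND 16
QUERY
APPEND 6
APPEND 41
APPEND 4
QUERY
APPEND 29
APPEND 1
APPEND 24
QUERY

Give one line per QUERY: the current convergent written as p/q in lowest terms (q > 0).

APPEND 17: p_0 = 17·1 + 0 = 17, q_0 = 17·0 + 1 = 1 → 17/1
APPEND 32: p_1 = 32·17 + 1 = 545, q_1 = 32·1 + 0 = 32 → 545/32
APPEND 35: p_2 = 35·545 + 17 = 19092, q_2 = 35·32 + 1 = 1121 → 19092/1121
APPEND 16: p_3 = 16·19092 + 545 = 306017, q_3 = 16·1121 + 32 = 17968 → 306017/17968
APPEND 6: p_4 = 6·306017 + 19092 = 1855194, q_4 = 6·17968 + 1121 = 108929 → 1855194/108929
APPEND 41: p_5 = 41·1855194 + 306017 = 76368971, q_5 = 41·108929 + 17968 = 4484057 → 76368971/4484057
APPEND 4: p_6 = 4·76368971 + 1855194 = 307331078, q_6 = 4·4484057 + 108929 = 18045157 → 307331078/18045157
APPEND 29: p_7 = 29·307331078 + 76368971 = 8988970233, q_7 = 29·18045157 + 4484057 = 527793610 → 8988970233/527793610
APPEND 1: p_8 = 1·8988970233 + 307331078 = 9296301311, q_8 = 1·527793610 + 18045157 = 545838767 → 9296301311/545838767
APPEND 24: p_9 = 24·9296301311 + 8988970233 = 232100201697, q_9 = 24·545838767 + 527793610 = 13627924018 → 232100201697/13627924018

306017/17968
307331078/18045157
232100201697/13627924018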